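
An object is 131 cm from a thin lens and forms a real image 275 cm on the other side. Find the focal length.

Real image ⇒ d_i = +275 cm.
1/f = 1/d_o + 1/d_i = 1/(131) + 1/(275) = 0.01127, so f = 88.7 cm.
Since f is positive, the thin lens is converging.

f = 88.7 cm (converging)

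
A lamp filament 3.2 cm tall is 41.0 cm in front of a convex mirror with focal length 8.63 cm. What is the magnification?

m = +0.174

For a convex mirror, f = -8.63 cm.
1/d_i = 1/f − 1/d_o = 1/(-8.630) − 1/(41.0) = -0.1403, so d_i = -7.129 cm.
m = −d_i/d_o = −(-7.129)/(41.0) = +0.174.
The image is virtual, upright and reduced, behind the mirror.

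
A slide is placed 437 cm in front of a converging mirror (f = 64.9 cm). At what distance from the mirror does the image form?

Mirror equation: 1/s_i = 1/f − 1/s_o = 1/(64.90) − 1/(437) = 0.01541 − 0.002288 = 0.01312, so s_i = 76.2 cm.
The image is real, inverted and reduced, in front of the mirror.

76.2 cm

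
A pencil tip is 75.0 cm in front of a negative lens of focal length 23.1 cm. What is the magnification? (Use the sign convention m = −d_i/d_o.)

m = +0.235

For a negative lens, f = -23.1 cm.
1/d_i = 1/f − 1/d_o = 1/(-23.10) − 1/(75.0) = -0.05662, so d_i = -17.66 cm.
m = −d_i/d_o = −(-17.66)/(75.0) = +0.235.
The image is virtual, upright and reduced, on the same side as the object.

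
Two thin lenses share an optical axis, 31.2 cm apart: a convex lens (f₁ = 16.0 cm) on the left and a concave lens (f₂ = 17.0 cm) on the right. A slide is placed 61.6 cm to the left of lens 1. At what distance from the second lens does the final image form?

6.13 cm

Lens 1: 1/d_i1 = 1/f₁ − 1/d_o1 = 1/(16.0) − 1/(61.6) = 0.04627, so d_i1 = 21.61 cm.
The intermediate image is 21.61 cm to the right of lens 1, which is 31.2 − (21.61) = 9.590 cm to the left of lens 2, so d_o2 = +9.590 cm.
Lens 2 is diverging, so f₂ = −17.0 cm.
Lens 2: 1/d_i2 = 1/f₂ − 1/d_o2 = 1/(-17.0) − 1/(9.590) = -0.1631, so d_i2 = -6.13 cm.
The final image is virtual, 6.13 cm to the left of lens 2 (overall magnification ≈ -0.22).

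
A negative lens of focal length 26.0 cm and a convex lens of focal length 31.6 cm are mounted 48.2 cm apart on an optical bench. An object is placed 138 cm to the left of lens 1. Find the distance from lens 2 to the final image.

57.6 cm

Lens 1 is diverging, so f₁ = −26.0 cm.
Lens 1: 1/d_i1 = 1/f₁ − 1/d_o1 = 1/(-26.0) − 1/(138) = -0.04571, so d_i1 = -21.88 cm.
The intermediate image is 21.88 cm to the left of lens 1 (virtual), which is 48.2 − (-21.88) = 70.08 cm to the left of lens 2, so d_o2 = +70.08 cm.
Lens 2: 1/d_i2 = 1/f₂ − 1/d_o2 = 1/(31.6) − 1/(70.08) = 0.01738, so d_i2 = 57.6 cm.
The final image is real, 57.6 cm to the right of lens 2 (overall magnification ≈ -0.13).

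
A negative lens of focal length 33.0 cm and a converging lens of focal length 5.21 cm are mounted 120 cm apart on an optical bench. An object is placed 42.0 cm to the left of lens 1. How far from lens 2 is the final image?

5.41 cm

Lens 1 is diverging, so f₁ = −33.0 cm.
Lens 1: 1/d_i1 = 1/f₁ − 1/d_o1 = 1/(-33.0) − 1/(42.0) = -0.05411, so d_i1 = -18.48 cm.
The intermediate image is 18.48 cm to the left of lens 1 (virtual), which is 120 − (-18.48) = 138.5 cm to the left of lens 2, so d_o2 = +138.5 cm.
Lens 2: 1/d_i2 = 1/f₂ − 1/d_o2 = 1/(5.21) − 1/(138.5) = 0.1847, so d_i2 = 5.41 cm.
The final image is real, 5.41 cm to the right of lens 2 (overall magnification ≈ -0.017).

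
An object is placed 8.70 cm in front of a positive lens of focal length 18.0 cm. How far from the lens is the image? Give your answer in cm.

Lens equation: 1/v = 1/f − 1/u = 1/(18.00) − 1/(8.70) = 0.05556 − 0.1149 = -0.05939, so v = -16.8 cm.
The image is virtual, upright and enlarged, on the same side as the object.

16.8 cm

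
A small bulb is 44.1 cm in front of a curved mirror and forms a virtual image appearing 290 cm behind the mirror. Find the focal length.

Virtual image ⇒ d_i = −290 cm.
1/f = 1/d_o + 1/d_i = 1/(44.1) + 1/(-290) = 0.01923, so f = 52.0 cm.
Since f is positive, the curved mirror is concave.

f = 52.0 cm (concave)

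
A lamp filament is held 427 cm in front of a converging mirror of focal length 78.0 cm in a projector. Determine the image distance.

95.4 cm

Mirror equation: 1/s_i = 1/f − 1/s_o = 1/(78.00) − 1/(427) = 0.01282 − 0.002342 = 0.01048, so s_i = 95.4 cm.
The image is real, inverted and reduced, in front of the mirror.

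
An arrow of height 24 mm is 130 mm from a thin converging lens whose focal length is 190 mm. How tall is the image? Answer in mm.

1/d_i = 1/f − 1/d_o = 1/(190.0) − 1/(130) = -0.002429, so d_i = -411.7 mm.
m = −d_i/d_o = +3.167.
|h_i| = |m|·h_o = 3.167 × 24 = 76.0 mm. The image is virtual, upright and enlarged, on the same side as the object.

76.0 mm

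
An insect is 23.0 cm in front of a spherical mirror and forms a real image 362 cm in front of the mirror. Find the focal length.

Real image ⇒ d_i = +362 cm.
1/f = 1/d_o + 1/d_i = 1/(23.0) + 1/(362) = 0.04624, so f = 21.6 cm.
Since f is positive, the spherical mirror is concave.

f = 21.6 cm (concave)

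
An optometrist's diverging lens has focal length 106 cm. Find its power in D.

For a diverging lens, f = −106 cm.
f = -106 cm = -1.06 m.
P = 1/f = 1/(-1.06 m) = -0.943 D.

P = -0.943 D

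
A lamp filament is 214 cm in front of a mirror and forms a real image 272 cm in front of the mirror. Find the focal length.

Real image ⇒ d_i = +272 cm.
1/f = 1/d_o + 1/d_i = 1/(214) + 1/(272) = 0.008349, so f = 120 cm.
Since f is positive, the mirror is concave.

f = 120 cm (concave)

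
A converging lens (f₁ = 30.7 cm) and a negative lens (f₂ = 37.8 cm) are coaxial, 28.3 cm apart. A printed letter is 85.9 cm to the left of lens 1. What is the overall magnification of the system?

m = -1.15

Lens 1: 1/d_i1 = 1/(30.7) − 1/(85.9) = 0.02093, so d_i1 = 47.77 cm; m₁ = −d_i1/d_o1 = -0.5561.
d_o2 = 28.3 − (47.77) = -19.47 cm (virtual object).
f₂ = −37.8 cm (diverging).
Lens 2: 1/d_i2 = 1/(-37.8) − 1/(-19.47) = 0.02491, so d_i2 = 40.15 cm; m₂ = −d_i2/d_o2 = +2.062.
m = m₁·m₂ = (-0.5561)(+2.062) = -1.15.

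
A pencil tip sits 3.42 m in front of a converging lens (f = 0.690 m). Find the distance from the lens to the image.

0.864 m

Thin-lens equation: 1/v = 1/f − 1/u = 1/(0.6900) − 1/(3.42) = 1.449 − 0.2924 = 1.157, so v = 0.864 m.
The image is real, inverted and reduced, on the far side of the lens.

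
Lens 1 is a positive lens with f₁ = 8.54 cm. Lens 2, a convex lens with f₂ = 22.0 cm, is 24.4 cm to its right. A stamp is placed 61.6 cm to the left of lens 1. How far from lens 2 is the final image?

Lens 1: 1/d_i1 = 1/f₁ − 1/d_o1 = 1/(8.54) − 1/(61.6) = 0.1009, so d_i1 = 9.915 cm.
The intermediate image is 9.915 cm to the right of lens 1, which is 24.4 − (9.915) = 14.48 cm to the left of lens 2, so d_o2 = +14.48 cm.
Lens 2: 1/d_i2 = 1/f₂ − 1/d_o2 = 1/(22.0) − 1/(14.48) = -0.02361, so d_i2 = -42.4 cm.
The final image is virtual, 42.4 cm to the left of lens 2 (overall magnification ≈ -0.47).

42.4 cm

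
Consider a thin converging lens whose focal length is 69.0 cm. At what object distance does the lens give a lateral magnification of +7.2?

m = −d_i/d_o ⇒ d_i = −m·d_o.
1/f = 1/d_o + 1/d_i = 1/d_o − 1/(m·d_o) = (1 − 1/m)/d_o, so d_o = f(1 − 1/m) = (69.00)(1 − 1/(+7.2)) = 59.4 cm.

59.4 cm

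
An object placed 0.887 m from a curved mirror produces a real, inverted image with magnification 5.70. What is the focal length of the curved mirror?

f = 0.755 m (concave)

m = −d_i/d_o ⇒ d_i = −m·d_o = −(-5.70)·(0.887) = 5.056 m.
1/f = 1/d_o + 1/d_i = 1/(0.887) + 1/(5.056) = 1.325, so f = 0.755 m.
Since f is positive, the curved mirror is concave.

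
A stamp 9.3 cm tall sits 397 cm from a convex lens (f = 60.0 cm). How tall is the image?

1/d_i = 1/f − 1/d_o = 1/(60.00) − 1/(397) = 0.01415, so d_i = 70.68 cm.
m = −d_i/d_o = -0.1780.
|h_i| = |m|·h_o = 0.1780 × 9.3 = 1.66 cm. The image is real, inverted and reduced, on the far side of the lens.

1.66 cm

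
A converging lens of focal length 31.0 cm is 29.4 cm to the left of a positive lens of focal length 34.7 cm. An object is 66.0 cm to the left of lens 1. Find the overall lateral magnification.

m = -0.482

Lens 1: 1/d_i1 = 1/(31.0) − 1/(66.0) = 0.01711, so d_i1 = 58.46 cm; m₁ = −d_i1/d_o1 = -0.8858.
d_o2 = 29.4 − (58.46) = -29.06 cm (virtual object).
Lens 2: 1/d_i2 = 1/(34.7) − 1/(-29.06) = 0.06323, so d_i2 = 15.82 cm; m₂ = −d_i2/d_o2 = +0.5442.
m = m₁·m₂ = (-0.8858)(+0.5442) = -0.482.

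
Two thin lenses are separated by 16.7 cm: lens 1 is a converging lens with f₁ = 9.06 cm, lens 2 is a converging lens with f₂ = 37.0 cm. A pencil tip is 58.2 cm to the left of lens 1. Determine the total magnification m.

m = -0.220

Lens 1: 1/d_i1 = 1/(9.06) − 1/(58.2) = 0.09319, so d_i1 = 10.73 cm; m₁ = −d_i1/d_o1 = -0.1844.
d_o2 = 16.7 − (10.73) = 5.970 cm.
Lens 2: 1/d_i2 = 1/(37.0) − 1/(5.970) = -0.1405, so d_i2 = -7.119 cm; m₂ = −d_i2/d_o2 = +1.192.
m = m₁·m₂ = (-0.1844)(+1.192) = -0.220.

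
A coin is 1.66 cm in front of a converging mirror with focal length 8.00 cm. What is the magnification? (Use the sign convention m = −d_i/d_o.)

1/d_i = 1/f − 1/d_o = 1/(8.000) − 1/(1.66) = -0.4774, so d_i = -2.095 cm.
m = −d_i/d_o = −(-2.095)/(1.66) = +1.26.
The image is virtual, upright and enlarged, behind the mirror.

m = +1.26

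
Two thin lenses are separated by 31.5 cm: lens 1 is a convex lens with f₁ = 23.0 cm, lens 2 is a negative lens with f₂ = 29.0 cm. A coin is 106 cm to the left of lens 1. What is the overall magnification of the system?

Lens 1: 1/d_i1 = 1/(23.0) − 1/(106) = 0.03404, so d_i1 = 29.37 cm; m₁ = −d_i1/d_o1 = -0.2771.
d_o2 = 31.5 − (29.37) = 2.130 cm.
f₂ = −29.0 cm (diverging).
Lens 2: 1/d_i2 = 1/(-29.0) − 1/(2.130) = -0.5040, so d_i2 = -1.984 cm; m₂ = −d_i2/d_o2 = +0.9316.
m = m₁·m₂ = (-0.2771)(+0.9316) = -0.258.

m = -0.258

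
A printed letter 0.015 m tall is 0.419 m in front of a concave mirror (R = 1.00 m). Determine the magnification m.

f = R/2 = 1.00/2 = 0.5000 m.
1/d_i = 1/f − 1/d_o = 1/(0.5000) − 1/(0.419) = -0.3866, so d_i = -2.586 m.
m = −d_i/d_o = −(-2.586)/(0.419) = +6.17.
The image is virtual, upright and enlarged, behind the mirror.

m = +6.17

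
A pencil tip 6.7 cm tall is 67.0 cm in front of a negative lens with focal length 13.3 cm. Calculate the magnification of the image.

For a negative lens, f = -13.3 cm.
1/d_i = 1/f − 1/d_o = 1/(-13.30) − 1/(67.0) = -0.09011, so d_i = -11.10 cm.
m = −d_i/d_o = −(-11.10)/(67.0) = +0.166.
The image is virtual, upright and reduced, on the same side as the object.

m = +0.166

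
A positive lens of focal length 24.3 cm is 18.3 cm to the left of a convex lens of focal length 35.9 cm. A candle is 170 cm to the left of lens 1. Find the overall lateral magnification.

m = -0.130

Lens 1: 1/d_i1 = 1/(24.3) − 1/(170) = 0.03527, so d_i1 = 28.35 cm; m₁ = −d_i1/d_o1 = -0.1668.
d_o2 = 18.3 − (28.35) = -10.05 cm (virtual object).
Lens 2: 1/d_i2 = 1/(35.9) − 1/(-10.05) = 0.1274, so d_i2 = 7.852 cm; m₂ = −d_i2/d_o2 = +0.7813.
m = m₁·m₂ = (-0.1668)(+0.7813) = -0.130.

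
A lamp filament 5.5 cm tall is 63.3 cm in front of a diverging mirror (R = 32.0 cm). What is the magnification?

m = +0.202

f = R/2 = 32.0/2 = 16.00 cm; for a diverging mirror, f = -16.00 cm.
1/d_i = 1/f − 1/d_o = 1/(-16.00) − 1/(63.3) = -0.07830, so d_i = -12.77 cm.
m = −d_i/d_o = −(-12.77)/(63.3) = +0.202.
The image is virtual, upright and reduced, behind the mirror.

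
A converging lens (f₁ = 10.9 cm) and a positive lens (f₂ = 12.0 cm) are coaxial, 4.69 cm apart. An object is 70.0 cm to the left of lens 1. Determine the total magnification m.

m = -0.109

Lens 1: 1/d_i1 = 1/(10.9) − 1/(70.0) = 0.07746, so d_i1 = 12.91 cm; m₁ = −d_i1/d_o1 = -0.1844.
d_o2 = 4.69 − (12.91) = -8.220 cm (virtual object).
Lens 2: 1/d_i2 = 1/(12.0) − 1/(-8.220) = 0.2050, so d_i2 = 4.878 cm; m₂ = −d_i2/d_o2 = +0.5935.
m = m₁·m₂ = (-0.1844)(+0.5935) = -0.109.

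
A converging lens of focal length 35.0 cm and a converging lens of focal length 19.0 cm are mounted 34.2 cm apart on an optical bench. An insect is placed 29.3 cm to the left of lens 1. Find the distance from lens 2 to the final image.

Lens 1: 1/d_i1 = 1/f₁ − 1/d_o1 = 1/(35.0) − 1/(29.3) = -0.005558, so d_i1 = -179.9 cm.
The intermediate image is 179.9 cm to the left of lens 1 (virtual), which is 34.2 − (-179.9) = 214.1 cm to the left of lens 2, so d_o2 = +214.1 cm.
Lens 2: 1/d_i2 = 1/f₂ − 1/d_o2 = 1/(19.0) − 1/(214.1) = 0.04796, so d_i2 = 20.9 cm.
The final image is real, 20.9 cm to the right of lens 2 (overall magnification ≈ -0.60).

20.9 cm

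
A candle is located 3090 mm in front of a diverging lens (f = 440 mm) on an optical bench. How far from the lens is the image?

For a diverging lens, f = -440 mm.
Thin-lens equation: 1/v = 1/f − 1/u = 1/(-440.0) − 1/(3090) = -0.002273 − 0.0003236 = -0.002596, so v = -385 mm.
The image is virtual, upright and reduced, on the same side as the object.

385 mm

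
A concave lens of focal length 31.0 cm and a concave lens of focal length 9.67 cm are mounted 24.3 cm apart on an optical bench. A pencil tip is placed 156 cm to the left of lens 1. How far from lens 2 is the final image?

Lens 1 is diverging, so f₁ = −31.0 cm.
Lens 1: 1/d_i1 = 1/f₁ − 1/d_o1 = 1/(-31.0) − 1/(156) = -0.03867, so d_i1 = -25.86 cm.
The intermediate image is 25.86 cm to the left of lens 1 (virtual), which is 24.3 − (-25.86) = 50.16 cm to the left of lens 2, so d_o2 = +50.16 cm.
Lens 2 is diverging, so f₂ = −9.67 cm.
Lens 2: 1/d_i2 = 1/f₂ − 1/d_o2 = 1/(-9.67) − 1/(50.16) = -0.1233, so d_i2 = -8.11 cm.
The final image is virtual, 8.11 cm to the left of lens 2 (overall magnification ≈ 0.027).

8.11 cm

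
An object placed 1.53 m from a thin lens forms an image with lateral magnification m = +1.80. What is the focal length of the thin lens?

f = 3.44 m (converging)

m = −d_i/d_o ⇒ d_i = −m·d_o = −(+1.80)·(1.53) = -2.754 m.
1/f = 1/d_o + 1/d_i = 1/(1.53) + 1/(-2.754) = 0.2905, so f = 3.44 m.
Since f is positive, the thin lens is converging.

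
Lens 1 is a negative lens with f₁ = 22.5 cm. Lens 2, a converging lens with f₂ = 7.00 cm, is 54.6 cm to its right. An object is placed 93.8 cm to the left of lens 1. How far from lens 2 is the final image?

Lens 1 is diverging, so f₁ = −22.5 cm.
Lens 1: 1/d_i1 = 1/f₁ − 1/d_o1 = 1/(-22.5) − 1/(93.8) = -0.05511, so d_i1 = -18.15 cm.
The intermediate image is 18.15 cm to the left of lens 1 (virtual), which is 54.6 − (-18.15) = 72.75 cm to the left of lens 2, so d_o2 = +72.75 cm.
Lens 2: 1/d_i2 = 1/f₂ − 1/d_o2 = 1/(7.00) − 1/(72.75) = 0.1291, so d_i2 = 7.75 cm.
The final image is real, 7.75 cm to the right of lens 2 (overall magnification ≈ -0.021).

7.75 cm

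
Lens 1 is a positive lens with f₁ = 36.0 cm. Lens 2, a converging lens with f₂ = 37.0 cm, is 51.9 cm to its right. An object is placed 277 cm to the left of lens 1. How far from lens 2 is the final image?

14.7 cm

Lens 1: 1/d_i1 = 1/f₁ − 1/d_o1 = 1/(36.0) − 1/(277) = 0.02417, so d_i1 = 41.38 cm.
The intermediate image is 41.38 cm to the right of lens 1, which is 51.9 − (41.38) = 10.52 cm to the left of lens 2, so d_o2 = +10.52 cm.
Lens 2: 1/d_i2 = 1/f₂ − 1/d_o2 = 1/(37.0) − 1/(10.52) = -0.06803, so d_i2 = -14.7 cm.
The final image is virtual, 14.7 cm to the left of lens 2 (overall magnification ≈ -0.21).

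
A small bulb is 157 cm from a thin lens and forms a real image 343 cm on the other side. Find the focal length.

Real image ⇒ d_i = +343 cm.
1/f = 1/d_o + 1/d_i = 1/(157) + 1/(343) = 0.009285, so f = 108 cm.
Since f is positive, the thin lens is converging.

f = 108 cm (converging)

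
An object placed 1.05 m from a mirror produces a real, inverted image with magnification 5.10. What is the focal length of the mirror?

m = −d_i/d_o ⇒ d_i = −m·d_o = −(-5.10)·(1.05) = 5.355 m.
1/f = 1/d_o + 1/d_i = 1/(1.05) + 1/(5.355) = 1.139, so f = 0.878 m.
Since f is positive, the mirror is concave.

f = 0.878 m (concave)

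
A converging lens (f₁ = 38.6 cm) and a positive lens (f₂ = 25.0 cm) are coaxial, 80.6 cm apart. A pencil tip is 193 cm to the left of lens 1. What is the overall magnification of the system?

m = +0.850

Lens 1: 1/d_i1 = 1/(38.6) − 1/(193) = 0.02073, so d_i1 = 48.25 cm; m₁ = −d_i1/d_o1 = -0.2500.
d_o2 = 80.6 − (48.25) = 32.35 cm.
Lens 2: 1/d_i2 = 1/(25.0) − 1/(32.35) = 0.009088, so d_i2 = 110.0 cm; m₂ = −d_i2/d_o2 = -3.401.
m = m₁·m₂ = (-0.2500)(-3.401) = +0.850.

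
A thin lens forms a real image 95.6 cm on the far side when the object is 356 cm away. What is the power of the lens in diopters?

P = +1.33 D

d_i = +95.6 cm.
1/f = 1/d_o + 1/d_i = 1/(356) + 1/(95.6) = 0.01327 cm⁻¹.
f = 75.36 cm = 0.7536 m, so P = 1/f = +1.33 D.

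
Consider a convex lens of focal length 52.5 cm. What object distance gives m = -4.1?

m = −d_i/d_o ⇒ d_i = −m·d_o.
1/f = 1/d_o + 1/d_i = 1/d_o − 1/(m·d_o) = (1 − 1/m)/d_o, so d_o = f(1 − 1/m) = (52.50)(1 − 1/(-4.1)) = 65.3 cm.

65.3 cm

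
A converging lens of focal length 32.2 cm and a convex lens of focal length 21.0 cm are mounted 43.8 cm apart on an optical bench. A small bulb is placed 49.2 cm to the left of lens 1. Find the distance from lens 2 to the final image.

Lens 1: 1/d_i1 = 1/f₁ − 1/d_o1 = 1/(32.2) − 1/(49.2) = 0.01073, so d_i1 = 93.19 cm.
The intermediate image is 93.19 cm to the right of lens 1, which lies 49.39 cm to the right of lens 2 — a virtual object — so d_o2 = −49.39 cm.
Lens 2: 1/d_i2 = 1/f₂ − 1/d_o2 = 1/(21.0) − 1/(-49.39) = 0.06787, so d_i2 = 14.7 cm.
The final image is real, 14.7 cm to the right of lens 2 (overall magnification ≈ -0.57).

14.7 cm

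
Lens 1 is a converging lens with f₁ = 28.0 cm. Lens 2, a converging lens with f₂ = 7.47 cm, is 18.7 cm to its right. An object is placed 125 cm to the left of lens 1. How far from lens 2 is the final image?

5.22 cm

Lens 1: 1/d_i1 = 1/f₁ − 1/d_o1 = 1/(28.0) − 1/(125) = 0.02771, so d_i1 = 36.08 cm.
The intermediate image is 36.08 cm to the right of lens 1, which lies 17.38 cm to the right of lens 2 — a virtual object — so d_o2 = −17.38 cm.
Lens 2: 1/d_i2 = 1/f₂ − 1/d_o2 = 1/(7.47) − 1/(-17.38) = 0.1914, so d_i2 = 5.22 cm.
The final image is real, 5.22 cm to the right of lens 2 (overall magnification ≈ -0.087).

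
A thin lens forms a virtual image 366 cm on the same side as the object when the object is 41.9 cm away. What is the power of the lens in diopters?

Virtual image ⇒ d_i = −366 cm.
1/f = 1/d_o + 1/d_i = 1/(41.9) + 1/(-366) = 0.02113 cm⁻¹.
f = 47.32 cm = 0.4732 m, so P = 1/f = +2.11 D.

P = +2.11 D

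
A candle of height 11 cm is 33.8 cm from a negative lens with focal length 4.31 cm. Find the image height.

For a negative lens, f = -4.31 cm.
1/d_i = 1/f − 1/d_o = 1/(-4.310) − 1/(33.8) = -0.2616, so d_i = -3.823 cm.
m = −d_i/d_o = +0.1131.
|h_i| = |m|·h_o = 0.1131 × 11 = 1.24 cm. The image is virtual, upright and reduced, on the same side as the object.

1.24 cm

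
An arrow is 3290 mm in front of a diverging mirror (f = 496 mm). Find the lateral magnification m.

For a diverging mirror, f = -496 mm.
1/d_i = 1/f − 1/d_o = 1/(-496.0) − 1/(3290) = -0.002320, so d_i = -431.0 mm.
m = −d_i/d_o = −(-431.0)/(3290) = +0.131.
The image is virtual, upright and reduced, behind the mirror.

m = +0.131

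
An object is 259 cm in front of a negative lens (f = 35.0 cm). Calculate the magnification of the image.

For a negative lens, f = -35.0 cm.
1/d_i = 1/f − 1/d_o = 1/(-35.00) − 1/(259) = -0.03243, so d_i = -30.83 cm.
m = −d_i/d_o = −(-30.83)/(259) = +0.119.
The image is virtual, upright and reduced, on the same side as the object.

m = +0.119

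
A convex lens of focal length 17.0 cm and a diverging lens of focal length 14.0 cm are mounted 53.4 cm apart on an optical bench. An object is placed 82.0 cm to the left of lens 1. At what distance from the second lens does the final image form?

9.73 cm

Lens 1: 1/d_i1 = 1/f₁ − 1/d_o1 = 1/(17.0) − 1/(82.0) = 0.04663, so d_i1 = 21.45 cm.
The intermediate image is 21.45 cm to the right of lens 1, which is 53.4 − (21.45) = 31.95 cm to the left of lens 2, so d_o2 = +31.95 cm.
Lens 2 is diverging, so f₂ = −14.0 cm.
Lens 2: 1/d_i2 = 1/f₂ − 1/d_o2 = 1/(-14.0) − 1/(31.95) = -0.1027, so d_i2 = -9.73 cm.
The final image is virtual, 9.73 cm to the left of lens 2 (overall magnification ≈ -0.080).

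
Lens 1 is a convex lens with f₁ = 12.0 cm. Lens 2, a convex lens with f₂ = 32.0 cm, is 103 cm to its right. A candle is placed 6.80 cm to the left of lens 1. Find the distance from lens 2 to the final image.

Lens 1: 1/d_i1 = 1/f₁ − 1/d_o1 = 1/(12.0) − 1/(6.80) = -0.06373, so d_i1 = -15.69 cm.
The intermediate image is 15.69 cm to the left of lens 1 (virtual), which is 103 − (-15.69) = 118.7 cm to the left of lens 2, so d_o2 = +118.7 cm.
Lens 2: 1/d_i2 = 1/f₂ − 1/d_o2 = 1/(32.0) − 1/(118.7) = 0.02283, so d_i2 = 43.8 cm.
The final image is real, 43.8 cm to the right of lens 2 (overall magnification ≈ -0.85).

43.8 cm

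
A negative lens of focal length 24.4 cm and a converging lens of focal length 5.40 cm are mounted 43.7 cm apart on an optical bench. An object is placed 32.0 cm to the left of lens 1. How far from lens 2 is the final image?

Lens 1 is diverging, so f₁ = −24.4 cm.
Lens 1: 1/d_i1 = 1/f₁ − 1/d_o1 = 1/(-24.4) − 1/(32.0) = -0.07223, so d_i1 = -13.84 cm.
The intermediate image is 13.84 cm to the left of lens 1 (virtual), which is 43.7 − (-13.84) = 57.54 cm to the left of lens 2, so d_o2 = +57.54 cm.
Lens 2: 1/d_i2 = 1/f₂ − 1/d_o2 = 1/(5.40) − 1/(57.54) = 0.1678, so d_i2 = 5.96 cm.
The final image is real, 5.96 cm to the right of lens 2 (overall magnification ≈ -0.045).

5.96 cm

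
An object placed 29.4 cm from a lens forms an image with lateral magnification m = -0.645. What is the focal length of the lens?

m = −d_i/d_o ⇒ d_i = −m·d_o = −(-0.645)·(29.4) = 18.96 cm.
1/f = 1/d_o + 1/d_i = 1/(29.4) + 1/(18.96) = 0.08676, so f = 11.5 cm.
Since f is positive, the lens is converging.

f = 11.5 cm (converging)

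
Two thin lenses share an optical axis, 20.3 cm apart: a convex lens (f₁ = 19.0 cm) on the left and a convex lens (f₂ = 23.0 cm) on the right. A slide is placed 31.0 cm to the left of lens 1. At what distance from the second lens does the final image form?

12.8 cm

Lens 1: 1/d_i1 = 1/f₁ − 1/d_o1 = 1/(19.0) − 1/(31.0) = 0.02037, so d_i1 = 49.08 cm.
The intermediate image is 49.08 cm to the right of lens 1, which lies 28.78 cm to the right of lens 2 — a virtual object — so d_o2 = −28.78 cm.
Lens 2: 1/d_i2 = 1/f₂ − 1/d_o2 = 1/(23.0) − 1/(-28.78) = 0.07822, so d_i2 = 12.8 cm.
The final image is real, 12.8 cm to the right of lens 2 (overall magnification ≈ -0.70).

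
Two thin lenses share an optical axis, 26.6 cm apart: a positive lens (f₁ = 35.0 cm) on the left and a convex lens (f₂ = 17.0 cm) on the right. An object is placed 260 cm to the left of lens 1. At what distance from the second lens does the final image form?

7.63 cm

Lens 1: 1/d_i1 = 1/f₁ − 1/d_o1 = 1/(35.0) − 1/(260) = 0.02473, so d_i1 = 40.44 cm.
The intermediate image is 40.44 cm to the right of lens 1, which lies 13.84 cm to the right of lens 2 — a virtual object — so d_o2 = −13.84 cm.
Lens 2: 1/d_i2 = 1/f₂ − 1/d_o2 = 1/(17.0) − 1/(-13.84) = 0.1311, so d_i2 = 7.63 cm.
The final image is real, 7.63 cm to the right of lens 2 (overall magnification ≈ -0.086).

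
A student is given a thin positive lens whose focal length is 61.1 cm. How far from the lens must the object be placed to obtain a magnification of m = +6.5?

m = −d_i/d_o ⇒ d_i = −m·d_o.
1/f = 1/d_o + 1/d_i = 1/d_o − 1/(m·d_o) = (1 − 1/m)/d_o, so d_o = f(1 − 1/m) = (61.10)(1 − 1/(+6.5)) = 51.7 cm.

51.7 cm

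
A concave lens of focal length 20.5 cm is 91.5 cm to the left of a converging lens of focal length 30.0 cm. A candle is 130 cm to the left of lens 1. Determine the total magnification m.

m = -0.0516

f₁ = −20.5 cm (diverging).
Lens 1: 1/d_i1 = 1/(-20.5) − 1/(130) = -0.05647, so d_i1 = -17.71 cm; m₁ = −d_i1/d_o1 = +0.1362.
d_o2 = 91.5 − (-17.71) = 109.2 cm.
Lens 2: 1/d_i2 = 1/(30.0) − 1/(109.2) = 0.02418, so d_i2 = 41.36 cm; m₂ = −d_i2/d_o2 = -0.3788.
m = m₁·m₂ = (+0.1362)(-0.3788) = -0.0516.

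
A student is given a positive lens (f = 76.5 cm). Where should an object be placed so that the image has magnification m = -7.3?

87.0 cm

m = −d_i/d_o ⇒ d_i = −m·d_o.
1/f = 1/d_o + 1/d_i = 1/d_o − 1/(m·d_o) = (1 − 1/m)/d_o, so d_o = f(1 − 1/m) = (76.50)(1 − 1/(-7.3)) = 87.0 cm.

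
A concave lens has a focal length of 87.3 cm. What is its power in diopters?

P = -1.15 D

For a concave lens, f = −87.3 cm.
f = -87.3 cm = -0.873 m.
P = 1/f = 1/(-0.873 m) = -1.15 D.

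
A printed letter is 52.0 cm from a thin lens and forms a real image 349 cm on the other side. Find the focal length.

Real image ⇒ d_i = +349 cm.
1/f = 1/d_o + 1/d_i = 1/(52.0) + 1/(349) = 0.02210, so f = 45.3 cm.
Since f is positive, the thin lens is converging.

f = 45.3 cm (converging)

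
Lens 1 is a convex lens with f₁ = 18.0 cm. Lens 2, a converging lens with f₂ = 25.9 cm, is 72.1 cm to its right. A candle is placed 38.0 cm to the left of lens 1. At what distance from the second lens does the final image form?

81.8 cm

Lens 1: 1/d_i1 = 1/f₁ − 1/d_o1 = 1/(18.0) − 1/(38.0) = 0.02924, so d_i1 = 34.20 cm.
The intermediate image is 34.20 cm to the right of lens 1, which is 72.1 − (34.20) = 37.90 cm to the left of lens 2, so d_o2 = +37.90 cm.
Lens 2: 1/d_i2 = 1/f₂ − 1/d_o2 = 1/(25.9) − 1/(37.90) = 0.01222, so d_i2 = 81.8 cm.
The final image is real, 81.8 cm to the right of lens 2 (overall magnification ≈ 1.9).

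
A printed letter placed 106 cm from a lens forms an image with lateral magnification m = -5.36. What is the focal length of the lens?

f = 89.3 cm (converging)

m = −d_i/d_o ⇒ d_i = −m·d_o = −(-5.36)·(106) = 568.2 cm.
1/f = 1/d_o + 1/d_i = 1/(106) + 1/(568.2) = 0.01119, so f = 89.3 cm.
Since f is positive, the lens is converging.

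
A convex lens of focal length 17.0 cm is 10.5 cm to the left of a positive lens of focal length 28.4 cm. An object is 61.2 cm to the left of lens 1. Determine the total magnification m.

Lens 1: 1/d_i1 = 1/(17.0) − 1/(61.2) = 0.04248, so d_i1 = 23.54 cm; m₁ = −d_i1/d_o1 = -0.3846.
d_o2 = 10.5 − (23.54) = -13.04 cm (virtual object).
Lens 2: 1/d_i2 = 1/(28.4) − 1/(-13.04) = 0.1119, so d_i2 = 8.937 cm; m₂ = −d_i2/d_o2 = +0.6853.
m = m₁·m₂ = (-0.3846)(+0.6853) = -0.264.

m = -0.264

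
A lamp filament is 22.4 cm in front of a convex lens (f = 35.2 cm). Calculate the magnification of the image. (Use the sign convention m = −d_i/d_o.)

m = +2.75

1/d_i = 1/f − 1/d_o = 1/(35.20) − 1/(22.4) = -0.01623, so d_i = -61.60 cm.
m = −d_i/d_o = −(-61.60)/(22.4) = +2.75.
The image is virtual, upright and enlarged, on the same side as the object.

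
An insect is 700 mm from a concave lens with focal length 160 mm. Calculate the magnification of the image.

For a concave lens, f = -160 mm.
1/d_i = 1/f − 1/d_o = 1/(-160.0) − 1/(700) = -0.007679, so d_i = -130.2 mm.
m = −d_i/d_o = −(-130.2)/(700) = +0.186.
The image is virtual, upright and reduced, on the same side as the object.

m = +0.186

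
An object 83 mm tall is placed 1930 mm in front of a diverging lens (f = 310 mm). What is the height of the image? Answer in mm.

For a diverging lens, f = -310 mm.
1/d_i = 1/f − 1/d_o = 1/(-310.0) − 1/(1930) = -0.003744, so d_i = -267.1 mm.
m = −d_i/d_o = +0.1384.
|h_i| = |m|·h_o = 0.1384 × 83 = 11.5 mm. The image is virtual, upright and reduced, on the same side as the object.

11.5 mm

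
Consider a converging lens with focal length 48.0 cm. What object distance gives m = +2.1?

m = −d_i/d_o ⇒ d_i = −m·d_o.
1/f = 1/d_o + 1/d_i = 1/d_o − 1/(m·d_o) = (1 − 1/m)/d_o, so d_o = f(1 − 1/m) = (48.00)(1 − 1/(+2.1)) = 25.1 cm.

25.1 cm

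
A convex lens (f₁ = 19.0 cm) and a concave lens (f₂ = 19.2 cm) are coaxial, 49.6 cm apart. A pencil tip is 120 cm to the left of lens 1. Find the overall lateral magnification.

Lens 1: 1/d_i1 = 1/(19.0) − 1/(120) = 0.04430, so d_i1 = 22.57 cm; m₁ = −d_i1/d_o1 = -0.1881.
d_o2 = 49.6 − (22.57) = 27.03 cm.
f₂ = −19.2 cm (diverging).
Lens 2: 1/d_i2 = 1/(-19.2) − 1/(27.03) = -0.08908, so d_i2 = -11.23 cm; m₂ = −d_i2/d_o2 = +0.4153.
m = m₁·m₂ = (-0.1881)(+0.4153) = -0.0781.

m = -0.0781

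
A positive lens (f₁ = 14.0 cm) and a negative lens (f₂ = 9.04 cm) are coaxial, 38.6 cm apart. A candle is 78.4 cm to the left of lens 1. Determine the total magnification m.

m = -0.0642

Lens 1: 1/d_i1 = 1/(14.0) − 1/(78.4) = 0.05867, so d_i1 = 17.04 cm; m₁ = −d_i1/d_o1 = -0.2173.
d_o2 = 38.6 − (17.04) = 21.56 cm.
f₂ = −9.04 cm (diverging).
Lens 2: 1/d_i2 = 1/(-9.04) − 1/(21.56) = -0.1570, so d_i2 = -6.369 cm; m₂ = −d_i2/d_o2 = +0.2954.
m = m₁·m₂ = (-0.2173)(+0.2954) = -0.0642.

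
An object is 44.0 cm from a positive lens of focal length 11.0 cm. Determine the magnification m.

m = -0.333

1/d_i = 1/f − 1/d_o = 1/(11.00) − 1/(44.0) = 0.06818, so d_i = 14.67 cm.
m = −d_i/d_o = −(14.67)/(44.0) = -0.333.
The image is real, inverted and reduced, on the far side of the lens.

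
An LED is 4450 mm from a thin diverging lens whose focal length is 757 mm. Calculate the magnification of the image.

For a diverging lens, f = -757 mm.
1/d_i = 1/f − 1/d_o = 1/(-757.0) − 1/(4450) = -0.001546, so d_i = -646.9 mm.
m = −d_i/d_o = −(-646.9)/(4450) = +0.145.
The image is virtual, upright and reduced, on the same side as the object.

m = +0.145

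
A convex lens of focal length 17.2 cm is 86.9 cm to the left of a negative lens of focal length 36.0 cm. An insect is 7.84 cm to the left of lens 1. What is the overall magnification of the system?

Lens 1: 1/d_i1 = 1/(17.2) − 1/(7.84) = -0.06941, so d_i1 = -14.41 cm; m₁ = −d_i1/d_o1 = +1.838.
d_o2 = 86.9 − (-14.41) = 101.3 cm.
f₂ = −36.0 cm (diverging).
Lens 2: 1/d_i2 = 1/(-36.0) − 1/(101.3) = -0.03765, so d_i2 = -26.56 cm; m₂ = −d_i2/d_o2 = +0.2622.
m = m₁·m₂ = (+1.838)(+0.2622) = +0.482.

m = +0.482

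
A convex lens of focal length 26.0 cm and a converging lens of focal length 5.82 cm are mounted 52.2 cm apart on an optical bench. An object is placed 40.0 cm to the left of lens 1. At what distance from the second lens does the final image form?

Lens 1: 1/d_i1 = 1/f₁ − 1/d_o1 = 1/(26.0) − 1/(40.0) = 0.01346, so d_i1 = 74.29 cm.
The intermediate image is 74.29 cm to the right of lens 1, which lies 22.09 cm to the right of lens 2 — a virtual object — so d_o2 = −22.09 cm.
Lens 2: 1/d_i2 = 1/f₂ − 1/d_o2 = 1/(5.82) − 1/(-22.09) = 0.2171, so d_i2 = 4.61 cm.
The final image is real, 4.61 cm to the right of lens 2 (overall magnification ≈ -0.39).

4.61 cm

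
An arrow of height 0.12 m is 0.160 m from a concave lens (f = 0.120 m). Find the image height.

For a concave lens, f = -0.120 m.
1/d_i = 1/f − 1/d_o = 1/(-0.1200) − 1/(0.160) = -14.58, so d_i = -0.06857 m.
m = −d_i/d_o = +0.4286.
|h_i| = |m|·h_o = 0.4286 × 0.12 = 0.0514 m. The image is virtual, upright and reduced, on the same side as the object.

0.0514 m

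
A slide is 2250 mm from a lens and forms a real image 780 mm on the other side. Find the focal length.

Real image ⇒ d_i = +780 mm.
1/f = 1/d_o + 1/d_i = 1/(2250) + 1/(780) = 0.001726, so f = 579 mm.
Since f is positive, the lens is converging.

f = 579 mm (converging)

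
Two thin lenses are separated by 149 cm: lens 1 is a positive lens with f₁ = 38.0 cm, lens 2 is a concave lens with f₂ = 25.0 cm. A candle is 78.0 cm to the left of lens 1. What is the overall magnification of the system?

m = -0.238

Lens 1: 1/d_i1 = 1/(38.0) − 1/(78.0) = 0.01350, so d_i1 = 74.10 cm; m₁ = −d_i1/d_o1 = -0.9500.
d_o2 = 149 − (74.10) = 74.90 cm.
f₂ = −25.0 cm (diverging).
Lens 2: 1/d_i2 = 1/(-25.0) − 1/(74.90) = -0.05335, so d_i2 = -18.74 cm; m₂ = −d_i2/d_o2 = +0.2503.
m = m₁·m₂ = (-0.9500)(+0.2503) = -0.238.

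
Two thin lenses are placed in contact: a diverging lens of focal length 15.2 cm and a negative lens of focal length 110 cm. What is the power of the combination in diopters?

P₁ = 1/f₁ = 1/(-0.152 m) = -6.579 D; P₂ = 1/f₂ = 1/(-1.10 m) = -0.9091 D.
For thin lenses in contact, P = P₁ + P₂ = (-6.579) + (-0.9091) = -7.49 D.

P = -7.49 D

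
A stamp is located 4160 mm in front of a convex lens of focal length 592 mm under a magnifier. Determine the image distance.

690 mm

Lens equation: 1/q = 1/f − 1/p = 1/(592.0) − 1/(4160) = 0.001689 − 0.0002404 = 0.001449, so q = 690 mm.
The image is real, inverted and reduced, on the far side of the lens.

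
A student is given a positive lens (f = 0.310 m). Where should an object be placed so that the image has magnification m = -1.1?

m = −d_i/d_o ⇒ d_i = −m·d_o.
1/f = 1/d_o + 1/d_i = 1/d_o − 1/(m·d_o) = (1 − 1/m)/d_o, so d_o = f(1 − 1/m) = (0.3100)(1 − 1/(-1.1)) = 0.592 m.

0.592 m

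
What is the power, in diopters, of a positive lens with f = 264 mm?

P = +3.79 D

f = 26.4 cm = 0.264 m.
P = 1/f = 1/(0.264 m) = +3.79 D.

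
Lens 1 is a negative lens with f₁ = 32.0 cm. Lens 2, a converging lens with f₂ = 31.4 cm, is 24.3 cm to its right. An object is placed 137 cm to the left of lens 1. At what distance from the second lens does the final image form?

Lens 1 is diverging, so f₁ = −32.0 cm.
Lens 1: 1/d_i1 = 1/f₁ − 1/d_o1 = 1/(-32.0) − 1/(137) = -0.03855, so d_i1 = -25.94 cm.
The intermediate image is 25.94 cm to the left of lens 1 (virtual), which is 24.3 − (-25.94) = 50.24 cm to the left of lens 2, so d_o2 = +50.24 cm.
Lens 2: 1/d_i2 = 1/f₂ − 1/d_o2 = 1/(31.4) − 1/(50.24) = 0.01194, so d_i2 = 83.7 cm.
The final image is real, 83.7 cm to the right of lens 2 (overall magnification ≈ -0.32).

83.7 cm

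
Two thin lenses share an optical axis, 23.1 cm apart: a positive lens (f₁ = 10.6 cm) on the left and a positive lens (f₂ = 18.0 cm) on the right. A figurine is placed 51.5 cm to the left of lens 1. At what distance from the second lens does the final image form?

21.3 cm

Lens 1: 1/d_i1 = 1/f₁ − 1/d_o1 = 1/(10.6) − 1/(51.5) = 0.07492, so d_i1 = 13.35 cm.
The intermediate image is 13.35 cm to the right of lens 1, which is 23.1 − (13.35) = 9.750 cm to the left of lens 2, so d_o2 = +9.750 cm.
Lens 2: 1/d_i2 = 1/f₂ − 1/d_o2 = 1/(18.0) − 1/(9.750) = -0.04701, so d_i2 = -21.3 cm.
The final image is virtual, 21.3 cm to the left of lens 2 (overall magnification ≈ -0.57).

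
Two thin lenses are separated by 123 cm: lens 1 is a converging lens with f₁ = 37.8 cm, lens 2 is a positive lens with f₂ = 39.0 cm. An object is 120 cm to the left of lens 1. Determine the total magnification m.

m = +0.622

Lens 1: 1/d_i1 = 1/(37.8) − 1/(120) = 0.01812, so d_i1 = 55.18 cm; m₁ = −d_i1/d_o1 = -0.4598.
d_o2 = 123 − (55.18) = 67.82 cm.
Lens 2: 1/d_i2 = 1/(39.0) − 1/(67.82) = 0.01090, so d_i2 = 91.78 cm; m₂ = −d_i2/d_o2 = -1.353.
m = m₁·m₂ = (-0.4598)(-1.353) = +0.622.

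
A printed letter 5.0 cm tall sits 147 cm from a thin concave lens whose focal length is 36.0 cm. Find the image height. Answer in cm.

For a concave lens, f = -36.0 cm.
1/d_i = 1/f − 1/d_o = 1/(-36.00) − 1/(147) = -0.03458, so d_i = -28.92 cm.
m = −d_i/d_o = +0.1967.
|h_i| = |m|·h_o = 0.1967 × 5.0 = 0.984 cm. The image is virtual, upright and reduced, on the same side as the object.

0.984 cm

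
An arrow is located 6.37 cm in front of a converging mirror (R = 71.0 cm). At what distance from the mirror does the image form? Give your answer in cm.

7.76 cm

f = R/2 = 71.0/2 = 35.50 cm.
Mirror equation: 1/q = 1/f − 1/p = 1/(35.50) − 1/(6.37) = 0.02817 − 0.1570 = -0.1288, so q = -7.76 cm.
The image is virtual, upright and enlarged, behind the mirror.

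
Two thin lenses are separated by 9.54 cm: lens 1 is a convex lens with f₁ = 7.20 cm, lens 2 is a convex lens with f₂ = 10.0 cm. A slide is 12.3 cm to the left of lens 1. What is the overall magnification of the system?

Lens 1: 1/d_i1 = 1/(7.20) − 1/(12.3) = 0.05759, so d_i1 = 17.36 cm; m₁ = −d_i1/d_o1 = -1.411.
d_o2 = 9.54 − (17.36) = -7.820 cm (virtual object).
Lens 2: 1/d_i2 = 1/(10.0) − 1/(-7.820) = 0.2279, so d_i2 = 4.388 cm; m₂ = −d_i2/d_o2 = +0.5612.
m = m₁·m₂ = (-1.411)(+0.5612) = -0.792.

m = -0.792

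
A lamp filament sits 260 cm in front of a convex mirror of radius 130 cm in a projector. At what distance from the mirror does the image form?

52.0 cm

f = R/2 = 130/2 = 65.00 cm; for a convex mirror, f = -65.00 cm.
Mirror equation: 1/q = 1/f − 1/p = 1/(-65.00) − 1/(260) = -0.01538 − 0.003846 = -0.01923, so q = -52.0 cm.
The image is virtual, upright and reduced, behind the mirror.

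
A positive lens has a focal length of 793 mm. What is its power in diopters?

f = 79.3 cm = 0.793 m.
P = 1/f = 1/(0.793 m) = +1.26 D.

P = +1.26 D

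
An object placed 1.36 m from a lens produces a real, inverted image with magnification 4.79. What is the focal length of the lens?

f = 1.13 m (converging)

m = −d_i/d_o ⇒ d_i = −m·d_o = −(-4.79)·(1.36) = 6.514 m.
1/f = 1/d_o + 1/d_i = 1/(1.36) + 1/(6.514) = 0.8888, so f = 1.13 m.
Since f is positive, the lens is converging.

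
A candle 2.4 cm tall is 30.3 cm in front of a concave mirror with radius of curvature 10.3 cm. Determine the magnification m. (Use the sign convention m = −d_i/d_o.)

f = R/2 = 10.3/2 = 5.150 cm.
1/d_i = 1/f − 1/d_o = 1/(5.150) − 1/(30.3) = 0.1612, so d_i = 6.205 cm.
m = −d_i/d_o = −(6.205)/(30.3) = -0.205.
The image is real, inverted and reduced, in front of the mirror.

m = -0.205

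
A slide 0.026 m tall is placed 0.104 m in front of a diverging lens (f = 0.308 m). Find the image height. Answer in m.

For a diverging lens, f = -0.308 m.
1/d_i = 1/f − 1/d_o = 1/(-0.3080) − 1/(0.104) = -12.86, so d_i = -0.07775 m.
m = −d_i/d_o = +0.7476.
|h_i| = |m|·h_o = 0.7476 × 0.026 = 0.0194 m. The image is virtual, upright and reduced, on the same side as the object.

0.0194 m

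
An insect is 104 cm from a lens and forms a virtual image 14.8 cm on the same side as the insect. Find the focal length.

f = -17.3 cm (diverging)

Virtual image ⇒ d_i = −14.8 cm.
1/f = 1/d_o + 1/d_i = 1/(104) + 1/(-14.8) = -0.05795, so f = -17.3 cm.
Since f is negative, the lens is diverging.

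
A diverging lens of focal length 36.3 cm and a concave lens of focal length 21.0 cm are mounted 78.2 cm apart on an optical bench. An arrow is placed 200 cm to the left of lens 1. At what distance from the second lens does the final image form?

17.6 cm

Lens 1 is diverging, so f₁ = −36.3 cm.
Lens 1: 1/d_i1 = 1/f₁ − 1/d_o1 = 1/(-36.3) − 1/(200) = -0.03255, so d_i1 = -30.72 cm.
The intermediate image is 30.72 cm to the left of lens 1 (virtual), which is 78.2 − (-30.72) = 108.9 cm to the left of lens 2, so d_o2 = +108.9 cm.
Lens 2 is diverging, so f₂ = −21.0 cm.
Lens 2: 1/d_i2 = 1/f₂ − 1/d_o2 = 1/(-21.0) − 1/(108.9) = -0.05680, so d_i2 = -17.6 cm.
The final image is virtual, 17.6 cm to the left of lens 2 (overall magnification ≈ 0.025).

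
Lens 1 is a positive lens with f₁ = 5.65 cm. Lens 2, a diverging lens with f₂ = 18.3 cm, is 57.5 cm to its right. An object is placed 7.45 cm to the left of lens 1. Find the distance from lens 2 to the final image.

11.9 cm

Lens 1: 1/d_i1 = 1/f₁ − 1/d_o1 = 1/(5.65) − 1/(7.45) = 0.04276, so d_i1 = 23.38 cm.
The intermediate image is 23.38 cm to the right of lens 1, which is 57.5 − (23.38) = 34.12 cm to the left of lens 2, so d_o2 = +34.12 cm.
Lens 2 is diverging, so f₂ = −18.3 cm.
Lens 2: 1/d_i2 = 1/f₂ − 1/d_o2 = 1/(-18.3) − 1/(34.12) = -0.08395, so d_i2 = -11.9 cm.
The final image is virtual, 11.9 cm to the left of lens 2 (overall magnification ≈ -1.1).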